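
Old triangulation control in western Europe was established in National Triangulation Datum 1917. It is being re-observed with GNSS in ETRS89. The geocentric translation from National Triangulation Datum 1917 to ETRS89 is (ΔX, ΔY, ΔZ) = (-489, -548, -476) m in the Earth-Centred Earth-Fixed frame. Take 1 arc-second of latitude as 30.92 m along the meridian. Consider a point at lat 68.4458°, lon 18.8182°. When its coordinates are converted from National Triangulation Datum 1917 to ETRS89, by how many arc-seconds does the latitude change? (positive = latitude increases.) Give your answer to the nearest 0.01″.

Δφ = 13.58″

sin φ = 0.930070, cos φ = 0.367381, sin λ = 0.322566, cos λ = 0.946547.
North component: ΔN = −sin φ cos λ·ΔX − sin φ sin λ·ΔY + cos φ·ΔZ = −(0.930070)(0.946547)(-489) − (0.930070)(0.322566)(-548) + (0.367381)(-476) = 420.03 m.
1° of latitude spans 3600 × 30.92 = 111312 m, so Δφ = 420.03 / 111312 × 3600 = 13.584″.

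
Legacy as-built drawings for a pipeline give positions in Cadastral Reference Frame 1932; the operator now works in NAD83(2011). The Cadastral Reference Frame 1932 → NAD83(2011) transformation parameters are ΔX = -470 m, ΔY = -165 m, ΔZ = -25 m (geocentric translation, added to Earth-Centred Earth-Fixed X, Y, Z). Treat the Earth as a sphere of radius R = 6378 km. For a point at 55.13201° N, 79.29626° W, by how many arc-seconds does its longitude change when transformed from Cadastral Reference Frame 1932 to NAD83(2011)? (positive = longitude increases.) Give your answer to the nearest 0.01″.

sin φ = 0.820471, cos φ = 0.571688, sin λ = -0.982601, cos λ = 0.185731.
East component: ΔE = −sin λ·ΔX + cos λ·ΔY = −(-0.982601)(-470) + (0.185731)(-165) = -492.47 m.
1° of latitude spans πR/180 = 111317 m; at latitude φ, 1° of longitude spans that × cos φ = 63638.6 m, so Δλ = -492.47 / 63638.6 × 3600 = -27.859″.

Δλ = -27.86″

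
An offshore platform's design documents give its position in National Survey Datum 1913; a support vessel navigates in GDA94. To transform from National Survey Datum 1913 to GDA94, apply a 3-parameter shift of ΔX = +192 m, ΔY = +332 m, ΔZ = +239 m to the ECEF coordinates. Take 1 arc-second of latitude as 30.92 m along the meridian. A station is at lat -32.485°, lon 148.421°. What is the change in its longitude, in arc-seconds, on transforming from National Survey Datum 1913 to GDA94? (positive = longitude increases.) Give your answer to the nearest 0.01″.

sin φ = -0.537079, cos φ = 0.843532, sin λ = 0.523674, cos λ = -0.851919.
East component: ΔE = −sin λ·ΔX + cos λ·ΔY = −(0.523674)(192) + (-0.851919)(332) = -383.38 m.
1° of latitude spans 3600 × 30.92 = 111312 m; at latitude φ, 1° of longitude spans that × cos φ = 93895.2 m, so Δλ = -383.38 / 93895.2 × 3600 = -14.699″.

Δλ = -14.70″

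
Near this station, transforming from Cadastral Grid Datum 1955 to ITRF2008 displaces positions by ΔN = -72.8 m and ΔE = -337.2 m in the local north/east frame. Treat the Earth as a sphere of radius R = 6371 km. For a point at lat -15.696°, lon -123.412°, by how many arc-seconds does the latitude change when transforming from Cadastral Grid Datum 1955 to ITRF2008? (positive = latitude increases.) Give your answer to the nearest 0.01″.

On a sphere of radius R, 1 rad of latitude = R, so Δφ = ΔN / R = -72.8 / 6371000 = -1.1427e-05 rad = -2.357″.

Δφ = -2.36″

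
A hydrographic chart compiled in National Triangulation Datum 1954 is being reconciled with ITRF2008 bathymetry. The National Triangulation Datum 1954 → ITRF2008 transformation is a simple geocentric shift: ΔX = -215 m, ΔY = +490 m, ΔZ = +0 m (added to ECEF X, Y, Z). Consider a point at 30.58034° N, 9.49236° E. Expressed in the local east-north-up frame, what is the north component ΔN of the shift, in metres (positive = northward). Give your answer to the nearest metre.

At φ = 30.58034°, λ = 9.49236°: sin φ = 0.508746, cos φ = 0.860917, sin λ = 0.164916, cos λ = 0.986308.
ΔN = −sin φ cos λ·ΔX − sin φ sin λ·ΔY + cos φ·ΔZ = −(0.508746)(0.986308)(-215) − (0.508746)(0.164916)(490) + (0.860917)(0) = 66.77 m.

ΔN = 67 m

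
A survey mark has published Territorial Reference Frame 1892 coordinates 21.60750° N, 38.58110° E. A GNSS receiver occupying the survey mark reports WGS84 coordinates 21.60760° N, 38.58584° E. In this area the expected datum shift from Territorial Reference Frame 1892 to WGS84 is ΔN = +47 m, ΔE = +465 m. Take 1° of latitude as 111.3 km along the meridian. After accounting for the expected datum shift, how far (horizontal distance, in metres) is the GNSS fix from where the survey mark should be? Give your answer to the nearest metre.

44 m

Observed coordinate differences: Δφ = +0.00010°, Δλ = +0.00474°.
Converting to metres (1° lat = 111300 m, cos φ = 0.929728): observed ΔN = 11.1 m, observed ΔE = 490.5 m.
Subtracting the expected shift leaves a residual of 11.1 − (47) = -35.9 m north and 490.5 − (465) = 25.5 m east.
Residual distance = √((-35.9)² + 25.5²) = 44.0 m.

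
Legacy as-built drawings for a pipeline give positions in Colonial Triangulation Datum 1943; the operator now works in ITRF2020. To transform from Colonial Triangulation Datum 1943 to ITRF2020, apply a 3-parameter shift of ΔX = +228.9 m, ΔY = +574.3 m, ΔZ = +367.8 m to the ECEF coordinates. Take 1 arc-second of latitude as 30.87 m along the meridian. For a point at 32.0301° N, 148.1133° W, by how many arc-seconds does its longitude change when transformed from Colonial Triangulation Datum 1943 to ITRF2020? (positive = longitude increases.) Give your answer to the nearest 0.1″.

sin φ = 0.530365, cos φ = 0.847770, sin λ = -0.528241, cos λ = -0.849094.
East component: ΔE = −sin λ·ΔX + cos λ·ΔY = −(-0.528241)(228.9) + (-0.849094)(574.3) = -366.72 m.
1° of latitude spans 3600 × 30.87 = 111132 m; at latitude φ, 1° of longitude spans that × cos φ = 94214.3 m, so Δλ = -366.72 / 94214.3 × 3600 = -14.013″.

Δλ = -14.0″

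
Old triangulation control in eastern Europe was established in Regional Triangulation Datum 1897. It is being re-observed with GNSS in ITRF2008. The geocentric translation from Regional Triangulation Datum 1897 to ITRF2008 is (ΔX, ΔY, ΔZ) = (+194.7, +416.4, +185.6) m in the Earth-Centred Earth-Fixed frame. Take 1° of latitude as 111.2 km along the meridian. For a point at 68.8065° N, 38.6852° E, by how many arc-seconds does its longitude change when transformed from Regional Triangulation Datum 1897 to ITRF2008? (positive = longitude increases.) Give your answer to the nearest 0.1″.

Δλ = 18.2″

sin φ = 0.932365, cos φ = 0.361519, sin λ = 0.625041, cos λ = 0.780592.
East component: ΔE = −sin λ·ΔX + cos λ·ΔY = −(0.625041)(194.7) + (0.780592)(416.4) = 203.34 m.
1° of latitude spans 111200 m; at latitude φ, 1° of longitude spans that × cos φ = 40200.9 m, so Δλ = 203.34 / 40200.9 × 3600 = 18.209″.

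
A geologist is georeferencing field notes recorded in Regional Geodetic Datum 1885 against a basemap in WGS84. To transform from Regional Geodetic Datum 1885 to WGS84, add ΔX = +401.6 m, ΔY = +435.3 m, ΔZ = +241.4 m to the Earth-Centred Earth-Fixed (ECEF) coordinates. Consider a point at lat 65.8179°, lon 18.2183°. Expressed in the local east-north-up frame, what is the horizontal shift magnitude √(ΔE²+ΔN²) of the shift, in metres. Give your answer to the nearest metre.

At φ = 65.8179°, λ = 18.2183°: sin φ = 0.912248, cos φ = 0.409638, sin λ = 0.312638, cos λ = 0.949872.
ΔE = −sin λ·ΔX + cos λ·ΔY = −(0.312638)·(401.6) + (0.949872)·(435.3) = 287.92 m.
ΔN = −sin φ cos λ·ΔX − sin φ sin λ·ΔY + cos φ·ΔZ = −(0.912248)(0.949872)(401.6) − (0.912248)(0.312638)(435.3) + (0.409638)(241.4) = -373.26 m.
Horizontal magnitude = √(ΔE² + ΔN²) = √(287.92² + (-373.26)²) = 471.40 m.

471 m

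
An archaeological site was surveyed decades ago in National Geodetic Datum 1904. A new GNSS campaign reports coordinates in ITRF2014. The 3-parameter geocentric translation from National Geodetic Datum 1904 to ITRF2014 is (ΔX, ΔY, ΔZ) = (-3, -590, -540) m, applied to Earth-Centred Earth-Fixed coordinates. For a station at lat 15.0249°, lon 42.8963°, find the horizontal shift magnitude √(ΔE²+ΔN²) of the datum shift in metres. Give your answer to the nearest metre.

599 m

At φ = 15.0249°, λ = 42.8963°: sin φ = 0.259239, cos φ = 0.965813, sin λ = 0.680674, cos λ = 0.732587.
ΔE = −sin λ·ΔX + cos λ·ΔY = −(0.680674)·(-3) + (0.732587)·(-590) = -430.18 m.
ΔN = −sin φ cos λ·ΔX − sin φ sin λ·ΔY + cos φ·ΔZ = −(0.259239)(0.732587)(-3) − (0.259239)(0.680674)(-590) + (0.965813)(-540) = -416.86 m.
Horizontal magnitude = √(ΔE² + ΔN²) = √((-430.18)² + (-416.86)²) = 599.02 m.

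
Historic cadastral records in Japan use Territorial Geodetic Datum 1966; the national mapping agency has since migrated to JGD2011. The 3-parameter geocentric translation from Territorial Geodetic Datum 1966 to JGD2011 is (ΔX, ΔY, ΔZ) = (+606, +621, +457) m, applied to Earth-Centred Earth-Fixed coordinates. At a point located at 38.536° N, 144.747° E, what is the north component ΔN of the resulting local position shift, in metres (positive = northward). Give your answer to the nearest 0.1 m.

The local north axis is (−sin φ cos λ, −sin φ sin λ, cos φ), giving ΔN = 308.305 − 223.306 + 357.473 = 442.47 m.

ΔN = 442.5 m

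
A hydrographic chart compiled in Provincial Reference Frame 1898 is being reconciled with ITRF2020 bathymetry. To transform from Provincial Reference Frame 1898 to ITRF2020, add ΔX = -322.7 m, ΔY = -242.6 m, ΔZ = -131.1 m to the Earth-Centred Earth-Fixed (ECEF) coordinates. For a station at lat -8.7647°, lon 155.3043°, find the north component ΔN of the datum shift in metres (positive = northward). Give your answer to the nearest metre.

At φ = -8.7647°, λ = 155.3043°: sin φ = -0.152377, cos φ = 0.988322, sin λ = 0.417799, cos λ = -0.908540.
ΔN = −sin φ cos λ·ΔX − sin φ sin λ·ΔY + cos φ·ΔZ = −(-0.152377)(-0.908540)(-322.7) − (-0.152377)(0.417799)(-242.6) + (0.988322)(-131.1) = -100.34 m.

ΔN = -100 m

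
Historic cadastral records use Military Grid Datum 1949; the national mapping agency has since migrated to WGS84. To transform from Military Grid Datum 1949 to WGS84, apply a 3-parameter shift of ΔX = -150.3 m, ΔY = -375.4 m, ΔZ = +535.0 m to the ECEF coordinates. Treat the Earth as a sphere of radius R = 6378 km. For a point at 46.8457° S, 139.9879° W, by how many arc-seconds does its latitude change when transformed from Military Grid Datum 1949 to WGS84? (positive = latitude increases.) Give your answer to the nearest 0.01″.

Δφ = 20.24″

sin φ = -0.729514, cos φ = 0.683965, sin λ = -0.642949, cos λ = -0.765909.
North component: ΔN = −sin φ cos λ·ΔX − sin φ sin λ·ΔY + cos φ·ΔZ = −(-0.729514)(-0.765909)(-150.3) − (-0.729514)(-0.642949)(-375.4) + (0.683965)(535.0) = 625.98 m.
1° of latitude spans πR/180 = 111317 m, so Δφ = 625.98 / 111317 × 3600 = 20.244″.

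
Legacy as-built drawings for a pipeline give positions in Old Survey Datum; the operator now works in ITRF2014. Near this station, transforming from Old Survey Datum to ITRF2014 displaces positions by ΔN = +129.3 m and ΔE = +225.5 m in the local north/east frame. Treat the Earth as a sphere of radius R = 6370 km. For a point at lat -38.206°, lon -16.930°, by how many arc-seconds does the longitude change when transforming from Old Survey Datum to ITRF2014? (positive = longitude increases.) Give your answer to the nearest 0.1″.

At latitude -38.206°, cos φ = 0.785792.
One radian of longitude at latitude φ spans R cos φ, so Δλ = ΔE / (R cos φ) = 225.5 / (6370000 × 0.785792) = 4.5050e-05 rad = 9.292″.

Δλ = 9.3″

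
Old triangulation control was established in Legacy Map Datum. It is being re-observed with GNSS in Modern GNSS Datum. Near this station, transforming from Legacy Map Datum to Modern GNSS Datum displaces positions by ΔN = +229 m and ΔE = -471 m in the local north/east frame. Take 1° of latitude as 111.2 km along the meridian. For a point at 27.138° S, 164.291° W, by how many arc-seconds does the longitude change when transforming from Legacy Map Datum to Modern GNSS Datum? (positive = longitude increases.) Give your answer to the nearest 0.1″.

At latitude -27.138°, cos φ = 0.889910.
1° of longitude at this latitude = 111.2 × cos φ = 98.96 km, so Δλ = -471.0 / 98958.0 = -0.0047596° = -17.135″.

Δλ = -17.1″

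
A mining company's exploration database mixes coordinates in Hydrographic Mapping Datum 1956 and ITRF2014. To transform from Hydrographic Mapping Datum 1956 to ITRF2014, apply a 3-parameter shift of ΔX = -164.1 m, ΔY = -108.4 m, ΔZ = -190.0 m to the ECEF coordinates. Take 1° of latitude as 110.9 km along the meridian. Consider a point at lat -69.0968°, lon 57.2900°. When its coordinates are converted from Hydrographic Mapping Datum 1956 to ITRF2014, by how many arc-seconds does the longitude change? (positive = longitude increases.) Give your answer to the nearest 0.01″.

Δλ = 7.23″

sin φ = -0.934185, cos φ = 0.356790, sin λ = 0.841416, cos λ = 0.540387.
East component: ΔE = −sin λ·ΔX + cos λ·ΔY = −(0.841416)(-164.1) + (0.540387)(-108.4) = 79.50 m.
1° of latitude spans 110900 m; at latitude φ, 1° of longitude spans that × cos φ = 39568.0 m, so Δλ = 79.50 / 39568.0 × 3600 = 7.233″.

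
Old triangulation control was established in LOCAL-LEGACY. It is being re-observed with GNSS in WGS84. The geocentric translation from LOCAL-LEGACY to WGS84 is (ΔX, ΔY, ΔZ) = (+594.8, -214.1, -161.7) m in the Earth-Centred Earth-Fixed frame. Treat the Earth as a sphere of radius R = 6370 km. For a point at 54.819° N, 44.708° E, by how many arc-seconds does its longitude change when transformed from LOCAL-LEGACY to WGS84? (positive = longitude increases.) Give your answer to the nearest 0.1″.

Δλ = -32.1″

sin φ = 0.817336, cos φ = 0.576161, sin λ = 0.703494, cos λ = 0.710701.
East component: ΔE = −sin λ·ΔX + cos λ·ΔY = −(0.703494)(594.8) + (0.710701)(-214.1) = -570.60 m.
1° of latitude spans πR/180 = 111177 m; at latitude φ, 1° of longitude spans that × cos φ = 64056.2 m, so Δλ = -570.60 / 64056.2 × 3600 = -32.068″.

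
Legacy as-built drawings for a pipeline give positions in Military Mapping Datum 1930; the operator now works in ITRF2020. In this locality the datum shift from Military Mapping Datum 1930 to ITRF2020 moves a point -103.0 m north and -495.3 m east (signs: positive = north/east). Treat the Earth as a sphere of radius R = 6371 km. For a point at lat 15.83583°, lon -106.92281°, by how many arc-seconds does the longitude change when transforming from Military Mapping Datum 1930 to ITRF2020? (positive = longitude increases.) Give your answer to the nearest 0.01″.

Δλ = -16.67″

At latitude 15.83583°, cos φ = 0.962048.
One radian of longitude at latitude φ spans R cos φ, so Δλ = ΔE / (R cos φ) = -495.3 / (6371000 × 0.962048) = -8.0810e-05 rad = -16.668″.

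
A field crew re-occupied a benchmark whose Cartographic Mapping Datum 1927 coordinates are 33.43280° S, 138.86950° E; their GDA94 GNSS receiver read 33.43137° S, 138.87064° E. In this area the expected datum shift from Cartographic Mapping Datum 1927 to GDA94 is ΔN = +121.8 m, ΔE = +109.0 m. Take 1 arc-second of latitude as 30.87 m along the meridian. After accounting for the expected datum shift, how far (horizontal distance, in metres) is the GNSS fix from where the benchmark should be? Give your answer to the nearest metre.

37 m

Observed coordinate differences: Δφ = +0.00143°, Δλ = +0.00114°.
Converting to metres (1° lat = 111132 m, cos φ = 0.834533): observed ΔN = 158.9 m, observed ΔE = 105.7 m.
Subtracting the expected shift leaves a residual of 158.9 − (121.8) = 37.1 m north and 105.7 − (109.0) = -3.3 m east.
Residual distance = √(37.1² + (-3.3)²) = 37.3 m.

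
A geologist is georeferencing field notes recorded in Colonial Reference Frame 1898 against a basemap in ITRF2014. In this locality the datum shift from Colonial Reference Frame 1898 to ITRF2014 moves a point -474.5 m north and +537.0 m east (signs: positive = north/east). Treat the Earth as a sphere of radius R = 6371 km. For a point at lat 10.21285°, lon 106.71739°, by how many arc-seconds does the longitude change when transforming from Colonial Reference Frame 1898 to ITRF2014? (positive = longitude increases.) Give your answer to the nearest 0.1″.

Δλ = 17.7″

At latitude 10.21285°, cos φ = 0.984156.
One radian of longitude at latitude φ spans R cos φ, so Δλ = ΔE / (R cos φ) = 537.0 / (6371000 × 0.984156) = 8.5645e-05 rad = 17.666″.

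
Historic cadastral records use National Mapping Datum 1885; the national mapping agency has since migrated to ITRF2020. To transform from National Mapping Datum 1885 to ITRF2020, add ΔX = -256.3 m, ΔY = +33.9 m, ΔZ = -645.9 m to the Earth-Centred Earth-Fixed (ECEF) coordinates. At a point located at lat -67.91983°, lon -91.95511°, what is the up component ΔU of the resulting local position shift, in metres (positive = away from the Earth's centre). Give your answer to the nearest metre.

ΔU = 589 m

The local up (radial) axis is (cos φ cos λ, cos φ sin λ, sin φ), giving ΔU = 3.287 − 12.736 + 598.529 = 589.08 m.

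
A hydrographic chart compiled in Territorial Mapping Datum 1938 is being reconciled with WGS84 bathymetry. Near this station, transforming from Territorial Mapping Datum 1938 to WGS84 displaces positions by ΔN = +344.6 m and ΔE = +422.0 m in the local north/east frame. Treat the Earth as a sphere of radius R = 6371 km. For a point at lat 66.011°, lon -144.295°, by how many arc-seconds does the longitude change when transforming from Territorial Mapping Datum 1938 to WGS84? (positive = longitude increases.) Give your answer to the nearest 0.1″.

Δλ = 33.6″

At latitude 66.011°, cos φ = 0.406561.
One radian of longitude at latitude φ spans R cos φ, so Δλ = ΔE / (R cos φ) = 422.0 / (6371000 × 0.406561) = 1.6292e-04 rad = 33.605″.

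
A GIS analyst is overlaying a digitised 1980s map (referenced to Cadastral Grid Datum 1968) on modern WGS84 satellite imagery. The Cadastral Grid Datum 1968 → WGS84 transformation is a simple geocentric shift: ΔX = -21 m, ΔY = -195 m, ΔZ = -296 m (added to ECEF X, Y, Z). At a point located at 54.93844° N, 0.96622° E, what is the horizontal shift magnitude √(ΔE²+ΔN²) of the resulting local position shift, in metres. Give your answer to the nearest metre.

246 m

At φ = 54.93844°, λ = 0.96622°: sin φ = 0.818535, cos φ = 0.574456, sin λ = 0.016863, cos λ = 0.999858.
ΔE = −sin λ·ΔX + cos λ·ΔY = −(0.016863)·(-21) + (0.999858)·(-195) = -194.62 m.
ΔN = −sin φ cos λ·ΔX − sin φ sin λ·ΔY + cos φ·ΔZ = −(0.818535)(0.999858)(-21) − (0.818535)(0.016863)(-195) + (0.574456)(-296) = -150.16 m.
Horizontal magnitude = √(ΔE² + ΔN²) = √((-194.62)² + (-150.16)²) = 245.81 m.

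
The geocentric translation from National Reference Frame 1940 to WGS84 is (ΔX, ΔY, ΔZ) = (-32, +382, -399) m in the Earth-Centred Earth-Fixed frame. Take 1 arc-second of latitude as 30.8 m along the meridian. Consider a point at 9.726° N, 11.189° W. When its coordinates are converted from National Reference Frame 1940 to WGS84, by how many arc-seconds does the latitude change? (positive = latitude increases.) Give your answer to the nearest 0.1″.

Δφ = -12.2″

sin φ = 0.168937, cos φ = 0.985627, sin λ = -0.194046, cos λ = 0.980992.
North component: ΔN = −sin φ cos λ·ΔX − sin φ sin λ·ΔY + cos φ·ΔZ = −(0.168937)(0.980992)(-32) − (0.168937)(-0.194046)(382) + (0.985627)(-399) = -375.44 m.
1° of latitude spans 3600 × 30.80 = 110880 m, so Δφ = -375.44 / 110880 × 3600 = -12.190″.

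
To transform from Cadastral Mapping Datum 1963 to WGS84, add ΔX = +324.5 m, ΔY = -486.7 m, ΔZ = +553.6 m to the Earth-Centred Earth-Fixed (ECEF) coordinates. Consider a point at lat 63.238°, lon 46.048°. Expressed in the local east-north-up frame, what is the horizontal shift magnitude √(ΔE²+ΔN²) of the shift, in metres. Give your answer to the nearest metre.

At φ = 63.238°, λ = 46.048°: sin φ = 0.892885, cos φ = 0.450285, sin λ = 0.719922, cos λ = 0.694055.
ΔE = −sin λ·ΔX + cos λ·ΔY = −(0.719922)·(324.5) + (0.694055)·(-486.7) = -571.41 m.
ΔN = −sin φ cos λ·ΔX − sin φ sin λ·ΔY + cos φ·ΔZ = −(0.892885)(0.694055)(324.5) − (0.892885)(0.719922)(-486.7) + (0.450285)(553.6) = 361.04 m.
Horizontal magnitude = √(ΔE² + ΔN²) = √((-571.41)² + 361.04²) = 675.91 m.

676 m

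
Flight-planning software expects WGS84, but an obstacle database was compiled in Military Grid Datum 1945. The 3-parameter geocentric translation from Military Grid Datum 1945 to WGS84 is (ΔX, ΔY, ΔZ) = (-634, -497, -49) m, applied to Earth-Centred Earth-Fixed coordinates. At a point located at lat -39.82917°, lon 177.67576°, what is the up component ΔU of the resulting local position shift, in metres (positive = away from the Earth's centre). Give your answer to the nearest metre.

ΔU = 502 m

At φ = -39.82917°, λ = 177.67576°: sin φ = -0.640501, cos φ = 0.767958, sin λ = 0.040555, cos λ = -0.999177.
ΔU = cos φ cos λ·ΔX + cos φ sin λ·ΔY + sin φ·ΔZ = (0.767958)(-0.999177)(-634) + (0.767958)(0.040555)(-497) + (-0.640501)(-49) = 502.39 m.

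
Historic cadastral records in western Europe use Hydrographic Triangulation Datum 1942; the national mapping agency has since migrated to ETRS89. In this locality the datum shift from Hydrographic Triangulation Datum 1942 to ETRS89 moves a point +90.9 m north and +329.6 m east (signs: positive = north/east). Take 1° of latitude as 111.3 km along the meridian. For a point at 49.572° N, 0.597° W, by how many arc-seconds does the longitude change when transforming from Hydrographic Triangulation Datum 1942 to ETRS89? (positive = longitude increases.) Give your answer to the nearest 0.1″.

At latitude 49.572°, cos φ = 0.648492.
1° of longitude at this latitude = 111.3 × cos φ = 72.18 km, so Δλ = 329.6 / 72177.2 = 0.0045665° = 16.440″.

Δλ = 16.4″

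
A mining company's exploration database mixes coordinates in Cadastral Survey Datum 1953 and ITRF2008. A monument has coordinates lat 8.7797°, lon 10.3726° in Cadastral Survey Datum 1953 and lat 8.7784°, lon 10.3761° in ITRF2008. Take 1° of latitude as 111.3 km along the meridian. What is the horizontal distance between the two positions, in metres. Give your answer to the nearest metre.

Δφ = 8.7784° − 8.7797° = -0.0013°; Δλ = 10.3761° − 10.3726° = +0.0035°.
ΔN = Δφ × 111300 = -144.7 m; ΔE = Δλ × 111300 × cos(8.7797°) = +0.0035 × 111300 × 0.988283 = 385.0 m.
Distance = √(ΔE² + ΔN²) = √(385.0² + (-144.7)²) = 411.3 m.

411 m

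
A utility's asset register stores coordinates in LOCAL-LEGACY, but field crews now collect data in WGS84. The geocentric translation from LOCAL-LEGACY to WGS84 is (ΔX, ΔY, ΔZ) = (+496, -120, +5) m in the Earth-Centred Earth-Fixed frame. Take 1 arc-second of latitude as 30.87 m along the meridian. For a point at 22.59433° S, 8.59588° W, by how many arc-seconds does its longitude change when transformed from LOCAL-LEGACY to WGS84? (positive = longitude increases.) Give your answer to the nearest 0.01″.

sin φ = -0.384204, cos φ = 0.923248, sin λ = -0.149464, cos λ = 0.988767.
East component: ΔE = −sin λ·ΔX + cos λ·ΔY = −(-0.149464)(496) + (0.988767)(-120) = -44.52 m.
1° of latitude spans 3600 × 30.87 = 111132 m; at latitude φ, 1° of longitude spans that × cos φ = 102602.4 m, so Δλ = -44.52 / 102602.4 × 3600 = -1.562″.

Δλ = -1.56″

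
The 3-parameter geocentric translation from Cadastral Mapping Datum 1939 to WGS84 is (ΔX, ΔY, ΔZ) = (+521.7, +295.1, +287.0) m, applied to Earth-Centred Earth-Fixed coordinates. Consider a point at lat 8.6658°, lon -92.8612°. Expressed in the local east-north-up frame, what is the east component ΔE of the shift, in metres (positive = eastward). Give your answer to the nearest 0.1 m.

ΔE = 506.3 m

At φ = 8.6658°, λ = -92.8612°: sin φ = 0.150671, cos φ = 0.988584, sin λ = -0.998753, cos λ = -0.049917.
ΔE = −sin λ·ΔX + cos λ·ΔY = −(-0.998753)·(521.7) + (-0.049917)·(295.1) = 506.32 m.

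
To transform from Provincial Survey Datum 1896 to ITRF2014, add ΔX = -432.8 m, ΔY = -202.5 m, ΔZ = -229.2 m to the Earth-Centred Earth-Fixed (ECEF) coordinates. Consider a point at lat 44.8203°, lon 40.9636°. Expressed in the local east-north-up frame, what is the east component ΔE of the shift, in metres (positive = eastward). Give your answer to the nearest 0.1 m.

At φ = 44.8203°, λ = 40.9636°: sin φ = 0.704886, cos φ = 0.709321, sin λ = 0.655579, cos λ = 0.755126.
ΔE = −sin λ·ΔX + cos λ·ΔY = −(0.655579)·(-432.8) + (0.755126)·(-202.5) = 130.82 m.

ΔE = 130.8 m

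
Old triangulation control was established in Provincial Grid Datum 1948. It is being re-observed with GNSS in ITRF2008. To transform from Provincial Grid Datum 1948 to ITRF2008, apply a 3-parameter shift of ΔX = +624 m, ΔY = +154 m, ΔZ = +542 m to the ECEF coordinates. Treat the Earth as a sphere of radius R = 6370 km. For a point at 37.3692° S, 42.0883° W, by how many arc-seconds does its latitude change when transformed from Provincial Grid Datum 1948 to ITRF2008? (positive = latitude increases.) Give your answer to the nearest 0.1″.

Δφ = 21.0″

sin φ = -0.606949, cos φ = 0.794741, sin λ = -0.670275, cos λ = 0.742113.
North component: ΔN = −sin φ cos λ·ΔX − sin φ sin λ·ΔY + cos φ·ΔZ = −(-0.606949)(0.742113)(624) − (-0.606949)(-0.670275)(154) + (0.794741)(542) = 649.16 m.
1° of latitude spans πR/180 = 111177 m, so Δφ = 649.16 / 111177 × 3600 = 21.020″.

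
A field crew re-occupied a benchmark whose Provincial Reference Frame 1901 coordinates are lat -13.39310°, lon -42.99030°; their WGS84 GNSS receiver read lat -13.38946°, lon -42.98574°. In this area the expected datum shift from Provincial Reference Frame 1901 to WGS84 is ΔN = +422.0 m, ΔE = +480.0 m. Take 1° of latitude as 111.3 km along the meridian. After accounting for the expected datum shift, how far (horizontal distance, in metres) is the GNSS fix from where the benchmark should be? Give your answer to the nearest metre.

22 m

Observed coordinate differences: Δφ = +0.00364°, Δλ = +0.00456°.
Converting to metres (1° lat = 111300 m, cos φ = 0.972804): observed ΔN = 405.1 m, observed ΔE = 493.7 m.
Subtracting the expected shift leaves a residual of 405.1 − (422.0) = -16.9 m north and 493.7 − (480.0) = 13.7 m east.
Residual distance = √((-16.9)² + 13.7²) = 21.7 m.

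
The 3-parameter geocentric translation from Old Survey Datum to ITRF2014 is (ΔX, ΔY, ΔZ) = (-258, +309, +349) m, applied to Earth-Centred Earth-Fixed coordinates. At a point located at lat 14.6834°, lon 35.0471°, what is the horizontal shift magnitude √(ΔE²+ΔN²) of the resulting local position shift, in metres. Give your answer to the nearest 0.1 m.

529.8 m

At φ = 14.6834°, λ = 35.0471°: sin φ = 0.253478, cos φ = 0.967341, sin λ = 0.574250, cos λ = 0.818680.
ΔE = −sin λ·ΔX + cos λ·ΔY = −(0.574250)·(-258) + (0.818680)·(309) = 401.13 m.
ΔN = −sin φ cos λ·ΔX − sin φ sin λ·ΔY + cos φ·ΔZ = −(0.253478)(0.818680)(-258) − (0.253478)(0.574250)(309) + (0.967341)(349) = 346.16 m.
Horizontal magnitude = √(ΔE² + ΔN²) = √(401.13² + 346.16²) = 529.84 m.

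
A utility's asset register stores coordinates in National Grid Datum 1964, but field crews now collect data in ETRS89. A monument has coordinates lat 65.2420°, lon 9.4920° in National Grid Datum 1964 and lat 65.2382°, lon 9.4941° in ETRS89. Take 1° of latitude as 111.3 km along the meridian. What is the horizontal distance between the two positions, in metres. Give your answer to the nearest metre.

434 m

Δφ = 65.2382° − 65.2420° = -0.0038°; Δλ = 9.4941° − 9.4920° = +0.0021°.
ΔN = Δφ × 111300 = -422.9 m; ΔE = Δλ × 111300 × cos(65.2420°) = +0.0021 × 111300 × 0.418787 = 97.9 m.
Distance = √(ΔE² + ΔN²) = √(97.9² + (-422.9)²) = 434.1 m.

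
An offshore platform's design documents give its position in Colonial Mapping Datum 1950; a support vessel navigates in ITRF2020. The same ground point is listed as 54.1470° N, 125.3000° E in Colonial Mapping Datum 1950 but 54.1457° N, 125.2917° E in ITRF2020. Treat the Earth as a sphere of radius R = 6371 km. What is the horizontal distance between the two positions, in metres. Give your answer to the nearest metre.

560 m

Δφ = 54.1457° − 54.1470° = -0.0013°; Δλ = 125.2917° − 125.3000° = -0.0083°.
1° along a meridian = πR/180 = 111195 m.
ΔN = Δφ × 111195 = -144.6 m; ΔE = Δλ × 111195 × cos(54.1470°) = -0.0083 × 111195 × 0.585708 = -540.6 m.
Distance = √(ΔE² + ΔN²) = √((-540.6)² + (-144.6)²) = 559.6 m.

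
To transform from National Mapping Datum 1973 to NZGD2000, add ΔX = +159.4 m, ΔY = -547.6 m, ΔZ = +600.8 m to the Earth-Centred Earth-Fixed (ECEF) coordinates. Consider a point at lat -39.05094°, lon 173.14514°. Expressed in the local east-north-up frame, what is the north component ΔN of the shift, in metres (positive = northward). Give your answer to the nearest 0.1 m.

ΔN = 325.7 m

At φ = -39.05094°, λ = 173.14514°: sin φ = -0.630011, cos φ = 0.776586, sin λ = 0.119355, cos λ = -0.992852.
ΔN = −sin φ cos λ·ΔX − sin φ sin λ·ΔY + cos φ·ΔZ = −(-0.630011)(-0.992852)(159.4) − (-0.630011)(0.119355)(-547.6) + (0.776586)(600.8) = 325.69 m.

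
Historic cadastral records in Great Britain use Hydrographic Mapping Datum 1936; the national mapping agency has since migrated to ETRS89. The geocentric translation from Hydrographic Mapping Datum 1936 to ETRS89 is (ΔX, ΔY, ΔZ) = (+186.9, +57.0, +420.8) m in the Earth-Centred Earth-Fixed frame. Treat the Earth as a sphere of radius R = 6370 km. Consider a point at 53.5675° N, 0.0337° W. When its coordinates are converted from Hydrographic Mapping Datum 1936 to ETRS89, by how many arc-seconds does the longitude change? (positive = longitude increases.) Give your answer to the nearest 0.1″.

sin φ = 0.804557, cos φ = 0.593875, sin λ = -0.000588, cos λ = 1.000000.
East component: ΔE = −sin λ·ΔX + cos λ·ΔY = −(-0.000588)(186.9) + (1.000000)(57.0) = 57.11 m.
1° of latitude spans πR/180 = 111177 m; at latitude φ, 1° of longitude spans that × cos φ = 66025.6 m, so Δλ = 57.11 / 66025.6 × 3600 = 3.114″.

Δλ = 3.1″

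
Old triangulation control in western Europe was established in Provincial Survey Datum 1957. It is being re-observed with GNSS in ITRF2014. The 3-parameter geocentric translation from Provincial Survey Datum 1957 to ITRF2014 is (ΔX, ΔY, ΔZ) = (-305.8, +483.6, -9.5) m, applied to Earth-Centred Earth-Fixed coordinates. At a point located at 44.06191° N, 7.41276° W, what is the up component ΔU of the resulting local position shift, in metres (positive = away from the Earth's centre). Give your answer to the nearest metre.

ΔU = -269 m

The local up (radial) axis is (cos φ cos λ, cos φ sin λ, sin φ), giving ΔU = -217.908 − 44.834 − 6.607 = -269.35 m.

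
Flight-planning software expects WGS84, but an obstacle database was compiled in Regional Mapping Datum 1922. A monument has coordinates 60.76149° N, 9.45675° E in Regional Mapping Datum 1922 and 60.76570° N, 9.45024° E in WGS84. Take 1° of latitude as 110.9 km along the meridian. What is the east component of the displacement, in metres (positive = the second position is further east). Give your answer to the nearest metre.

ΔE = -353 m

Δφ = 60.76570° − 60.76149° = +0.00421°; Δλ = 9.45024° − 9.45675° = -0.00651°.
ΔN = Δφ × 110900 = 466.9 m; ΔE = Δλ × 110900 × cos(60.76149°) = -0.00651 × 110900 × 0.488446 = -352.6 m.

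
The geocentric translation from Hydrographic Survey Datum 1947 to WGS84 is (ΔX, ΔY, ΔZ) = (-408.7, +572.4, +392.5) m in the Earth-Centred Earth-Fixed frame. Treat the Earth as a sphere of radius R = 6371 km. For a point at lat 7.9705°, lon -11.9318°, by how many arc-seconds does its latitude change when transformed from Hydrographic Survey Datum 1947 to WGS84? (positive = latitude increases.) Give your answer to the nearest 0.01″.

Δφ = 14.91″

sin φ = 0.138663, cos φ = 0.990340, sin λ = -0.206747, cos λ = 0.978394.
North component: ΔN = −sin φ cos λ·ΔX − sin φ sin λ·ΔY + cos φ·ΔZ = −(0.138663)(0.978394)(-408.7) − (0.138663)(-0.206747)(572.4) + (0.990340)(392.5) = 460.57 m.
1° of latitude spans πR/180 = 111195 m, so Δφ = 460.57 / 111195 × 3600 = 14.911″.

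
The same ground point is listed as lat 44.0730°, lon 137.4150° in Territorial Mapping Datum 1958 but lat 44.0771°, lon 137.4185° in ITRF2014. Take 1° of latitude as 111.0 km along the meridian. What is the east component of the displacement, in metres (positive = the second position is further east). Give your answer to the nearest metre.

ΔE = 279 m

Δφ = 44.0771° − 44.0730° = +0.0041°; Δλ = 137.4185° − 137.4150° = +0.0035°.
ΔN = Δφ × 111000 = 455.1 m; ΔE = Δλ × 111000 × cos(44.0730°) = +0.0035 × 111000 × 0.718454 = 279.1 m.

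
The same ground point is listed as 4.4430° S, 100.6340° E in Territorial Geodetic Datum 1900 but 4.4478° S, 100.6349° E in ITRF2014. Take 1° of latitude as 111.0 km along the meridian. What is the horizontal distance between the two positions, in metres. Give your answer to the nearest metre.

542 m

Δφ = -4.4478° − -4.4430° = -0.0048°; Δλ = 100.6349° − 100.6340° = +0.0009°.
ΔN = Δφ × 111000 = -532.8 m; ΔE = Δλ × 111000 × cos(-4.4430°) = +0.0009 × 111000 × 0.996995 = 99.6 m.
Distance = √(ΔE² + ΔN²) = √(99.6² + (-532.8)²) = 542.0 m.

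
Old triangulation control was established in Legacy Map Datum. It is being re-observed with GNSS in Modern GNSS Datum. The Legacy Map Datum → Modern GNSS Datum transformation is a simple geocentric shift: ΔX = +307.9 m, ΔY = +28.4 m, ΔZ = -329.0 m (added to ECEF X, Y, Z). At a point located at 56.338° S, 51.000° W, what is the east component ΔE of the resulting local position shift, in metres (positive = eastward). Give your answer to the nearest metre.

ΔE = 257 m

At φ = -56.338°, λ = -51.000°: sin φ = -0.832322, cos φ = 0.554293, sin λ = -0.777146, cos λ = 0.629320.
ΔE = −sin λ·ΔX + cos λ·ΔY = −(-0.777146)·(307.9) + (0.629320)·(28.4) = 257.16 m.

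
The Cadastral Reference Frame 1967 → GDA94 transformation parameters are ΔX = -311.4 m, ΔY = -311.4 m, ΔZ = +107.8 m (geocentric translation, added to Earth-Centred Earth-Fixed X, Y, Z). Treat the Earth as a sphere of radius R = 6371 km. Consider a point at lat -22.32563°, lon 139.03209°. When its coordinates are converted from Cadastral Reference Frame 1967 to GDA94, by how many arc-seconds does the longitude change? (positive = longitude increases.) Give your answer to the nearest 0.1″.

Δλ = 15.4″

sin φ = -0.379870, cos φ = 0.925040, sin λ = 0.655636, cos λ = -0.755077.
East component: ΔE = −sin λ·ΔX + cos λ·ΔY = −(0.655636)(-311.4) + (-0.755077)(-311.4) = 439.30 m.
1° of latitude spans πR/180 = 111195 m; at latitude φ, 1° of longitude spans that × cos φ = 102859.7 m, so Δλ = 439.30 / 102859.7 × 3600 = 15.375″.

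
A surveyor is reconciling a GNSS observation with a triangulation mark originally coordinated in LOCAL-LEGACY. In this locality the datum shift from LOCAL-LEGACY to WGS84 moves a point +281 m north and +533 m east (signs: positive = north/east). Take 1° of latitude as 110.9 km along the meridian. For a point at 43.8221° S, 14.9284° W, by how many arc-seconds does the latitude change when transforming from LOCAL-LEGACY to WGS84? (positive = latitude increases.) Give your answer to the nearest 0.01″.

Δφ = 9.12″

1° of latitude = 110.9 km, so Δφ = 281.0 / 110900 = 0.0025338° = 9.122″.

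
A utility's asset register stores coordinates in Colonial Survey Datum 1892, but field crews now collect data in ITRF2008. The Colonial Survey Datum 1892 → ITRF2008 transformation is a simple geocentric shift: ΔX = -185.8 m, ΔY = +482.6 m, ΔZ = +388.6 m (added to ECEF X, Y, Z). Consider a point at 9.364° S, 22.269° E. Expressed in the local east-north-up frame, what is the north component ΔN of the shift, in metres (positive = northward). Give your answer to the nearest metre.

At φ = -9.364°, λ = 22.269°: sin φ = -0.162706, cos φ = 0.986675, sin λ = 0.378956, cos λ = 0.925415.
ΔN = −sin φ cos λ·ΔX − sin φ sin λ·ΔY + cos φ·ΔZ = −(-0.162706)(0.925415)(-185.8) − (-0.162706)(0.378956)(482.6) + (0.986675)(388.6) = 385.20 m.

ΔN = 385 m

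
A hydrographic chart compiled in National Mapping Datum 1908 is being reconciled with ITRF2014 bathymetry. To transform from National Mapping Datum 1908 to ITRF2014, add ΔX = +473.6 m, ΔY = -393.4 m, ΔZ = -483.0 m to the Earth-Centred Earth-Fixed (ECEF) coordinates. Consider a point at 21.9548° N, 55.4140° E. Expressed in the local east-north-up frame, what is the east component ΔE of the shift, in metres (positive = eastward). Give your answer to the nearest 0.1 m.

At φ = 21.9548°, λ = 55.4140°: sin φ = 0.373875, cos φ = 0.927479, sin λ = 0.823275, cos λ = 0.567643.
ΔE = −sin λ·ΔX + cos λ·ΔY = −(0.823275)·(473.6) + (0.567643)·(-393.4) = -613.21 m.

ΔE = -613.2 m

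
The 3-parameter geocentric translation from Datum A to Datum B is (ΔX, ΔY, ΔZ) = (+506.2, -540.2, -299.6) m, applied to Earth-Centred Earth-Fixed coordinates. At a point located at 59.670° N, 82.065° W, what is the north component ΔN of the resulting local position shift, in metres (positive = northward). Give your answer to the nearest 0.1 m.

ΔN = -673.4 m

The local north axis is (−sin φ cos λ, −sin φ sin λ, cos φ), giving ΔN = -60.316 − 461.799 − 151.292 = -673.41 m.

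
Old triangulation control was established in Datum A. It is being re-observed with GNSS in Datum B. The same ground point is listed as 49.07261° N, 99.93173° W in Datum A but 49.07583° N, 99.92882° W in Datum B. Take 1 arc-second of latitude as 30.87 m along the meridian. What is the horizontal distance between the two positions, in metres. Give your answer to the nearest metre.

416 m

Δφ = 49.07583° − 49.07261° = +0.00322°; Δλ = -99.92882° − -99.93173° = +0.00291°.
1° of latitude = 3600 × 30.87 = 111132 m.
ΔN = Δφ × 111132 = 357.8 m; ΔE = Δλ × 111132 × cos(49.07261°) = +0.00291 × 111132 × 0.655102 = 211.9 m.
Distance = √(ΔE² + ΔN²) = √(211.9² + 357.8²) = 415.9 m.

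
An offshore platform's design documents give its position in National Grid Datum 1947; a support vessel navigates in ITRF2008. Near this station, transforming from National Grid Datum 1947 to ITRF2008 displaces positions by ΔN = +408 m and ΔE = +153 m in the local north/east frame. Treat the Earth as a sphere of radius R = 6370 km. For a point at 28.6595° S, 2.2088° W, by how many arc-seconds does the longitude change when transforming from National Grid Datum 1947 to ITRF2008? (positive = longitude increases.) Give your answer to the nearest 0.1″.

Δλ = 5.6″

At latitude -28.6595°, cos φ = 0.877485.
One radian of longitude at latitude φ spans R cos φ, so Δλ = ΔE / (R cos φ) = 153.0 / (6370000 × 0.877485) = 2.7372e-05 rad = 5.646″.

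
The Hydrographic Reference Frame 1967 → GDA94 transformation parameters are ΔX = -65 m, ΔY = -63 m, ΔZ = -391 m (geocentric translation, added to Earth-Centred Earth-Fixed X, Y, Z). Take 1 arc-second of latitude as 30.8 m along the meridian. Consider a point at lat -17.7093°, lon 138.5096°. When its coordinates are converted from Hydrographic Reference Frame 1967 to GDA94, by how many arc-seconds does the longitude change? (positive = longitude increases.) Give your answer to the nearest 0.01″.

sin φ = -0.304188, cos φ = 0.952612, sin λ = 0.662495, cos λ = -0.749067.
East component: ΔE = −sin λ·ΔX + cos λ·ΔY = −(0.662495)(-65) + (-0.749067)(-63) = 90.25 m.
1° of latitude spans 3600 × 30.80 = 110880 m; at latitude φ, 1° of longitude spans that × cos φ = 105625.6 m, so Δλ = 90.25 / 105625.6 × 3600 = 3.076″.

Δλ = 3.08″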